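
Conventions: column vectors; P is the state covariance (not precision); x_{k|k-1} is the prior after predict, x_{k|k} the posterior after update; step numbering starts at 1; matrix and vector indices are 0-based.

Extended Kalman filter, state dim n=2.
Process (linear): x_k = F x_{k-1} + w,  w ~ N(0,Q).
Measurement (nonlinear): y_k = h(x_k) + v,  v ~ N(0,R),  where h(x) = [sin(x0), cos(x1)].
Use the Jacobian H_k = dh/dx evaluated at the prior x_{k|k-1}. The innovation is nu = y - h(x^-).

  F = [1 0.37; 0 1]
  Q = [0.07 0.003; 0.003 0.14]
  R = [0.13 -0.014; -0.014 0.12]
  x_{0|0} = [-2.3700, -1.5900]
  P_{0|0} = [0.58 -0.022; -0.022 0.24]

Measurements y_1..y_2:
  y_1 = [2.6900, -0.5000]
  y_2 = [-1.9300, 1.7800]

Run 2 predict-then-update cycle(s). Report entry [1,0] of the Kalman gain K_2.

K[1,0] = 0.0852

step 1: x^-=[-2.9583, -1.5900]  P^-=[0.6666 0.0698; 0.0698 0.3800]  H_jac=[-0.9832 0.0000; 0.0000 0.9998]  S=[0.7744 -0.0826; -0.0826 0.4999]  K=[-0.8463 -0.0003; -0.0077 0.7588]  nu=[2.8723, -0.4808]  x^+=[-5.3891, -1.9769]  P^+=[0.1119 0.0118; 0.0118 0.0912]
step 2: x^-=[-6.1205, -1.9769]  P^-=[0.2031 0.0486; 0.0486 0.2312]  H_jac=[0.9868 0.0000; 0.0000 0.9187]  S=[0.3278 0.0300; 0.0300 0.3151]  K=[0.6038 0.0840; 0.0852 0.6659]  nu=[-2.0919, 2.1750]  x^+=[-7.2008, -0.7068]  P^+=[0.0784 0.0018; 0.0018 0.0857]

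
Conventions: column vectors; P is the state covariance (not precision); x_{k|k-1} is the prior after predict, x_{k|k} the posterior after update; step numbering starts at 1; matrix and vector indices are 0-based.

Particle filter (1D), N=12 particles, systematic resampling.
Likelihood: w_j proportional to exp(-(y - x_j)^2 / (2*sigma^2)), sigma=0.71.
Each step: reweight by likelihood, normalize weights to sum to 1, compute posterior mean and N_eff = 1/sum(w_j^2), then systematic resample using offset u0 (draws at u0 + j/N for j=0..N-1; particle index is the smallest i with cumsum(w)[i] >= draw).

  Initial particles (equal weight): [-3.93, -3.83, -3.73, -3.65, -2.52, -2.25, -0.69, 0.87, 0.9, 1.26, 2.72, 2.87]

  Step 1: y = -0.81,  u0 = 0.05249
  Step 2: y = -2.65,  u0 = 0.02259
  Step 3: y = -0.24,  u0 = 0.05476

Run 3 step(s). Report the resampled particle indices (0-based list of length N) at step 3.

step 1: w=[0.0000, 0.0001, 0.0002, 0.0003, 0.0423, 0.0984, 0.7586, 0.0468, 0.0423, 0.0110, 0.0000, 0.0000]  mean=-0.7609  Neff=1.6920  idx=[5, 5, 6, 6, 6, 6, 6, 6, 6, 6, 6, 8]
step 2: w=[0.4477, 0.4477, 0.0116, 0.0116, 0.0116, 0.0116, 0.0116, 0.0116, 0.0116, 0.0116, 0.0116, 0.0000]  mean=-2.0869  Neff=2.4868  idx=[0, 0, 0, 0, 0, 0, 1, 1, 1, 1, 1, 5]
step 3: w=[0.0179, 0.0179, 0.0179, 0.0179, 0.0179, 0.0179, 0.0179, 0.0179, 0.0179, 0.0179, 0.0179, 0.8035]  mean=-0.9965  Neff=1.5404  idx=[3, 7, 11, 11, 11, 11, 11, 11, 11, 11, 11, 11]

resampled_idx = [3, 7, 11, 11, 11, 11, 11, 11, 11, 11, 11, 11]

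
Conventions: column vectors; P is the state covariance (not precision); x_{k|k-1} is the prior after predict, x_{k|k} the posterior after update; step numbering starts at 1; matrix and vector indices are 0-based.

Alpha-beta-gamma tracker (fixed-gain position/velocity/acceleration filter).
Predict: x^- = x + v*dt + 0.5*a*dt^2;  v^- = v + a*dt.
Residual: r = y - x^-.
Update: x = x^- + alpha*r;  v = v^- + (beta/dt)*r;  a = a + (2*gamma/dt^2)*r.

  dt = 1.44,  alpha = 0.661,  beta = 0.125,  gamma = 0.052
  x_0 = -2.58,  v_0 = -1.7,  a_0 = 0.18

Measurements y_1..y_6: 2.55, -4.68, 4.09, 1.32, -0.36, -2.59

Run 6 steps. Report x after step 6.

step 1: x_pred=-4.8414  r=7.3914  x^+=0.0443  v^+=-0.7992  a^+=0.5507
step 2: x_pred=-0.5355  r=-4.1445  x^+=-3.2750  v^+=-0.3659  a^+=0.3428
step 3: x_pred=-3.4465  r=7.5365  x^+=1.5351  v^+=0.7820  a^+=0.7208
step 4: x_pred=3.4085  r=-2.0885  x^+=2.0280  v^+=1.6387  a^+=0.6161
step 5: x_pred=5.0265  r=-5.3865  x^+=1.4660  v^+=2.0583  a^+=0.3459
step 6: x_pred=4.7886  r=-7.3786  x^+=-0.0887  v^+=1.9159  a^+=-0.0241

x_post = -0.0887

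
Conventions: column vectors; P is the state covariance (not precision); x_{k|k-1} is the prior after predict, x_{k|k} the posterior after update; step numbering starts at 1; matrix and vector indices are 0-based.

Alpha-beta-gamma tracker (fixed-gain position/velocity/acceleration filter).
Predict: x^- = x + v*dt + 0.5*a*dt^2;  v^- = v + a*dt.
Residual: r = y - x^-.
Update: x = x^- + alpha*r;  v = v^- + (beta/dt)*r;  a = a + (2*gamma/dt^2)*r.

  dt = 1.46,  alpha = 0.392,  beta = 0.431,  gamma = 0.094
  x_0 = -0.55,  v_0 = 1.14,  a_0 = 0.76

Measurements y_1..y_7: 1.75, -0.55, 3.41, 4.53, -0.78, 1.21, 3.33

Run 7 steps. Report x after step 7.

step 1: x_pred=1.9244  r=-0.1744  x^+=1.8560  v^+=2.1981  a^+=0.7446
step 2: x_pred=5.8589  r=-6.4089  x^+=3.3466  v^+=1.3933  a^+=0.1794
step 3: x_pred=5.5720  r=-2.1620  x^+=4.7245  v^+=1.0170  a^+=-0.0113
step 4: x_pred=6.1972  r=-1.6672  x^+=5.5437  v^+=0.5083  a^+=-0.1584
step 5: x_pred=6.1170  r=-6.8970  x^+=3.4134  v^+=-1.7589  a^+=-0.7666
step 6: x_pred=0.0282  r=1.1818  x^+=0.4915  v^+=-2.5294  a^+=-0.6624
step 7: x_pred=-3.9074  r=7.2374  x^+=-1.0703  v^+=-1.3600  a^+=-0.0241

x_post = -1.0703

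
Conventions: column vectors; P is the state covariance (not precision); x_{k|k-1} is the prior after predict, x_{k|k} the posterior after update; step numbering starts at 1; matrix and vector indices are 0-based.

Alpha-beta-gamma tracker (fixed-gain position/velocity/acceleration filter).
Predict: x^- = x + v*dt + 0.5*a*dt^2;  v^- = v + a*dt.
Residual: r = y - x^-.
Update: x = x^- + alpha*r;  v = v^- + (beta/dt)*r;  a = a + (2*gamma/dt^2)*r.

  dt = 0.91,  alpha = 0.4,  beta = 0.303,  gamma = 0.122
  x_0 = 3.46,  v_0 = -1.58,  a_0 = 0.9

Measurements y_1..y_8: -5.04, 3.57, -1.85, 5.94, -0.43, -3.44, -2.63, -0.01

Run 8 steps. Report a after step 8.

a_post = -3.3173

step 1: x_pred=2.3948  r=-7.4348  x^+=-0.5791  v^+=-3.2366  a^+=-1.2907
step 2: x_pred=-4.0588  r=7.6288  x^+=-1.0073  v^+=-1.8709  a^+=0.9571
step 3: x_pred=-2.3135  r=0.4635  x^+=-2.1281  v^+=-0.8456  a^+=1.0937
step 4: x_pred=-2.4448  r=8.3848  x^+=0.9091  v^+=2.9415  a^+=3.5643
step 5: x_pred=5.0617  r=-5.4917  x^+=2.8650  v^+=4.3565  a^+=1.9462
step 6: x_pred=7.6352  r=-11.0752  x^+=3.2051  v^+=2.4398  a^+=-1.3172
step 7: x_pred=4.8800  r=-7.5100  x^+=1.8760  v^+=-1.2594  a^+=-3.5300
step 8: x_pred=-0.7317  r=0.7217  x^+=-0.4430  v^+=-4.2314  a^+=-3.3173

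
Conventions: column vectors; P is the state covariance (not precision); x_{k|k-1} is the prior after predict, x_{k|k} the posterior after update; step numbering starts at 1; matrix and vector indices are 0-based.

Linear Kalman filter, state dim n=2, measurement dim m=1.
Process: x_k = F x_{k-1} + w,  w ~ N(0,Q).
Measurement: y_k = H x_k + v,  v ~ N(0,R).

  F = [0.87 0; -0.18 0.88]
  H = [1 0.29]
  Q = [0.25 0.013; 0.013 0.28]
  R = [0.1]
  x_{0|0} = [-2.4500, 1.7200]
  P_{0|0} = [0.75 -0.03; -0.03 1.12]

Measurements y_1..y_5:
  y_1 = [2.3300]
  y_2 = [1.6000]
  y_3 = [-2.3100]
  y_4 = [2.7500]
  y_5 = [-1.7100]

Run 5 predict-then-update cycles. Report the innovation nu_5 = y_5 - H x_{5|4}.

step 1: x^-=[-2.1315, 1.9546]  P^-=[0.8177 -0.1274; -0.1274 1.1811]  S=[0.9431]  K=[0.8278; 0.2281]  nu=[3.8947]  x^+=[1.0926, 2.8429]  P^+=[0.1714 -0.3055; -0.3055 1.1321]
step 2: x^-=[0.9506, 2.3051]  P^-=[0.3797 -0.2477; -0.2477 1.2590]  S=[0.4419]  K=[0.6967; 0.2656]  nu=[-0.0190]  x^+=[0.9373, 2.3000]  P^+=[0.1652 -0.3295; -0.3295 1.2278]
step 3: x^-=[0.8154, 1.8553]  P^-=[0.3751 -0.2651; -0.2651 1.3406]  S=[0.4340]  K=[0.6870; 0.2848]  nu=[-3.6635]  x^+=[-1.7013, 0.8119]  P^+=[0.1702 -0.3501; -0.3501 1.3054]
step 4: x^-=[-1.4802, 1.0207]  P^-=[0.3788 -0.2817; -0.2817 1.4073]  S=[0.4338]  K=[0.6850; 0.2915]  nu=[3.9342]  x^+=[1.2146, 2.1673]  P^+=[0.1753 -0.3683; -0.3683 1.3704]
step 5: x^-=[1.0567, 1.6886]  P^-=[0.3827 -0.2964; -0.2964 1.4636]  S=[0.4339]  K=[0.6839; 0.2951]  nu=[-3.2564]  x^+=[-1.1704, 0.7276]  P^+=[0.1797 -0.3840; -0.3840 1.4258]

innov = [-3.2564]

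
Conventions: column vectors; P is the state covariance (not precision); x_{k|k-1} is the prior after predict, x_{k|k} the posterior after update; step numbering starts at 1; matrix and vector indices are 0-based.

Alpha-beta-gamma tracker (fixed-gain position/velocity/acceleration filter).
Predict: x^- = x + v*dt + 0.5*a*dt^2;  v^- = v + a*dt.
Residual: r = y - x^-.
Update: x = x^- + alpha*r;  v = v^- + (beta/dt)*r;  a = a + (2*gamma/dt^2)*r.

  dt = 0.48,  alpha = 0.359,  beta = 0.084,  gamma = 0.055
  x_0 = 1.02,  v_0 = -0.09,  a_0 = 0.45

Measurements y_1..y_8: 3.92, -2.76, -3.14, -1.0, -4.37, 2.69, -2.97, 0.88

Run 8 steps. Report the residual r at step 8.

step 1: x_pred=1.0286  r=2.8914  x^+=2.0666  v^+=0.6320  a^+=1.8304
step 2: x_pred=2.5809  r=-5.3409  x^+=0.6635  v^+=0.5759  a^+=-0.7195
step 3: x_pred=0.8571  r=-3.9971  x^+=-0.5779  v^+=-0.4689  a^+=-2.6278
step 4: x_pred=-1.1057  r=0.1057  x^+=-1.0677  v^+=-1.7117  a^+=-2.5773
step 5: x_pred=-2.1863  r=-2.1837  x^+=-2.9702  v^+=-3.3310  a^+=-3.6199
step 6: x_pred=-4.9861  r=7.6761  x^+=-2.2304  v^+=-3.7252  a^+=0.0449
step 7: x_pred=-4.0133  r=1.0433  x^+=-3.6388  v^+=-3.5211  a^+=0.5430
step 8: x_pred=-5.2663  r=6.1463  x^+=-3.0598  v^+=-2.1848  a^+=3.4775

resid = 6.1463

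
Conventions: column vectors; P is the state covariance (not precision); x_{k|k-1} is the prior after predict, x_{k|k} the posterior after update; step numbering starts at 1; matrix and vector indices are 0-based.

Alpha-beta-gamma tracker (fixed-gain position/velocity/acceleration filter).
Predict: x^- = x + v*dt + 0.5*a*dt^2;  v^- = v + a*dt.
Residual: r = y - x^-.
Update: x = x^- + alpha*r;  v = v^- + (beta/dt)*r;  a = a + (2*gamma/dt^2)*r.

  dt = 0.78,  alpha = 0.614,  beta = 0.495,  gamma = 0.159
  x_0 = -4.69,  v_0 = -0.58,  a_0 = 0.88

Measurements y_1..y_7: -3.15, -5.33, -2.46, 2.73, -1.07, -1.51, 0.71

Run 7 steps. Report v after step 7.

step 1: x_pred=-4.8747  r=1.7247  x^+=-3.8157  v^+=1.2009  a^+=1.7815
step 2: x_pred=-2.3371  r=-2.9929  x^+=-4.1747  v^+=0.6911  a^+=0.2171
step 3: x_pred=-3.5696  r=1.1096  x^+=-2.8883  v^+=1.5647  a^+=0.7971
step 4: x_pred=-1.4254  r=4.1554  x^+=1.1260  v^+=4.8235  a^+=2.9691
step 5: x_pred=5.7915  r=-6.8615  x^+=1.5785  v^+=2.7849  a^+=-0.6173
step 6: x_pred=3.5630  r=-5.0730  x^+=0.4482  v^+=-0.9160  a^+=-3.2689
step 7: x_pred=-1.2607  r=1.9707  x^+=-0.0507  v^+=-2.2151  a^+=-2.2388

v_post = -2.2151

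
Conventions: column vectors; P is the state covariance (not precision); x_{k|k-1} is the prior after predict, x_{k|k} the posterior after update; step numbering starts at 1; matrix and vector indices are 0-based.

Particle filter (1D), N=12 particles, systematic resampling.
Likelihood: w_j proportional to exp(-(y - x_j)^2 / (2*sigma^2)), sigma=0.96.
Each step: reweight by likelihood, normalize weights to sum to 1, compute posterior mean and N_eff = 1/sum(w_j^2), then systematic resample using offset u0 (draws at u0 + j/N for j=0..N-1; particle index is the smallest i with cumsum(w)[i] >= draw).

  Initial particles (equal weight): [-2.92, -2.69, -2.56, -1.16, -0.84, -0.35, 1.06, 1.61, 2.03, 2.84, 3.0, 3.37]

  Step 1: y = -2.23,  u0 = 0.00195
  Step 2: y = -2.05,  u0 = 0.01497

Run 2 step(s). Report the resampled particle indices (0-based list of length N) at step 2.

resampled_idx = [0, 1, 2, 3, 4, 5, 6, 6, 7, 8, 9, 10]

step 1: w=[0.2119, 0.2446, 0.2586, 0.1474, 0.0962, 0.0403, 0.0008, 0.0001, 0.0000, 0.0000, 0.0000, 0.0000]  mean=-2.2039  Neff=4.8958  idx=[0, 0, 0, 1, 1, 1, 2, 2, 2, 3, 3, 4]
step 2: w=[0.0758, 0.0758, 0.0758, 0.0915, 0.0915, 0.0915, 0.0992, 0.0992, 0.0992, 0.0744, 0.0744, 0.0516]  mean=-2.3805  Neff=11.6783  idx=[0, 1, 2, 3, 4, 5, 6, 6, 7, 8, 9, 10]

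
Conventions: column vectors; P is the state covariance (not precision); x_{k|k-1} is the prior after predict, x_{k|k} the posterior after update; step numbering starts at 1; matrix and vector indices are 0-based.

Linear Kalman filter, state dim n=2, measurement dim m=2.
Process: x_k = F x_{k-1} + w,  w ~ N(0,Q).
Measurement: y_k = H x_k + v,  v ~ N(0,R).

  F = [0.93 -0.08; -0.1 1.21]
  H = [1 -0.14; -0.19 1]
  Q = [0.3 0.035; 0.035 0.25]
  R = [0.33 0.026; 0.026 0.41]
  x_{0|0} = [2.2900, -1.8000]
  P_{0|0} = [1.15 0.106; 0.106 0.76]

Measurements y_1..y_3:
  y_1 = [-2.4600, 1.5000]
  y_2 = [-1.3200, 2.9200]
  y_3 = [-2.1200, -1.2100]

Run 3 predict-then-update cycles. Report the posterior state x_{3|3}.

step 1: x^-=[2.2737, -2.4070]  P^-=[1.2837 -0.0254; -0.0254 1.3486]  S=[1.6473 -0.4328; -0.4328 1.8146]  K=[0.7921 0.0405; 0.0703 0.7626]  nu=[-5.0707, 4.3390]  x^+=[-1.5671, 0.5454]  P^+=[0.2750 0.0894; 0.0894 0.3315]
step 2: x^-=[-1.5010, 0.8166]  P^-=[0.5266 0.0787; 0.0787 0.7165]  S=[0.8486 -0.0936; -0.0936 1.1156]  K=[0.6111 0.0321; 0.0443 0.6325]  nu=[0.2953, 1.8182]  x^+=[-1.2621, 1.9798]  P^+=[0.2122 0.0694; 0.0694 0.2737]
step 3: x^-=[-1.3322, 2.5218]  P^-=[0.4750 0.0674; 0.0674 0.6360]  S=[0.7986 -0.0841; -0.0841 1.0376]  K=[0.5856 0.0254; 0.0365 0.6036]  nu=[-0.4348, -3.9849]  x^+=[-1.6882, 0.1006]  P^+=[0.2029 0.0642; 0.0642 0.2606]

x_post = [-1.6882, 0.1006]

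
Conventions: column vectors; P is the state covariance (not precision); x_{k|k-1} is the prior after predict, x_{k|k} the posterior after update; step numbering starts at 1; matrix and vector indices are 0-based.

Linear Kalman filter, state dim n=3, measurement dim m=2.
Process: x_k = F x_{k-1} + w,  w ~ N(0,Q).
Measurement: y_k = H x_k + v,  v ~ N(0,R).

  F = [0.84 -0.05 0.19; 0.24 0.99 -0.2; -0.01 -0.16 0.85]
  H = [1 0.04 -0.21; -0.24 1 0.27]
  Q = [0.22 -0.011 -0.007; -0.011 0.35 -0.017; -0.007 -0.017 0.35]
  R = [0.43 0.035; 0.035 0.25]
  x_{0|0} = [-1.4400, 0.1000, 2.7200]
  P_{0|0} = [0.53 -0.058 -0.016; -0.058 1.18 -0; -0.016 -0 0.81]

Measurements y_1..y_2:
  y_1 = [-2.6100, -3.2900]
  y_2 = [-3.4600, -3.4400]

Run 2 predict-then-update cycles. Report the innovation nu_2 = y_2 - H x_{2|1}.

innov = [-2.3329, 0.2588]

step 1: x^-=[-0.6978, -0.7906, 2.3104]  P^-=[0.6259 -0.0389 0.1252; -0.0389 1.5434 -0.3434; 0.1252 -0.3434 0.9656]  S=[1.0511 -0.0383; -0.0383 1.7169]  K=[0.5662 -0.0779; 0.1214 0.8531; -0.0894 -0.0676]  nu=[-1.3954, -3.2907]  x^+=[-1.2317, -3.7673, 2.6577]  P^+=[0.2752 0.0210 0.1681; 0.0210 0.2863 -0.2361; 0.1681 -0.2361 0.9498]
step 2: x^-=[-0.3413, -4.5567, 2.8741]  P^-=[0.5056 -0.0559 0.2805; -0.0559 0.7718 -0.3971; 0.2805 -0.3971 1.1050]  S=[0.8699 -0.0045; -0.0045 0.9075]  K=[0.5103 -0.1093; 0.0710 0.7474; 0.0365 -0.1828]  nu=[-2.3329, 0.2588]  x^+=[-1.5601, -4.5288, 2.7417]  P^+=[0.2677 -0.0116 0.2457; -0.0116 0.2609 -0.2753; 0.2457 -0.2753 1.0735]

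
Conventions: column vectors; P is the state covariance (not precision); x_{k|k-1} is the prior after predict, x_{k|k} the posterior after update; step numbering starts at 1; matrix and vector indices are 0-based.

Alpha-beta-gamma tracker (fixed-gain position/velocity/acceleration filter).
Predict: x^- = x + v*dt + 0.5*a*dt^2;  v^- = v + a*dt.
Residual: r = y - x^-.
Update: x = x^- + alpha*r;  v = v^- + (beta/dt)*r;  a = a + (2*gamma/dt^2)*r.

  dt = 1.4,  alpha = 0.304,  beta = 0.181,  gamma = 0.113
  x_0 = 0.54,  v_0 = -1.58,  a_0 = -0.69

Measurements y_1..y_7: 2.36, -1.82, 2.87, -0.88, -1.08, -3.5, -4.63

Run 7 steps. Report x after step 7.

x_post = 3.5390

step 1: x_pred=-2.3482  r=4.7082  x^+=-0.9169  v^+=-1.9373  a^+=-0.1471
step 2: x_pred=-3.7733  r=1.9533  x^+=-3.1795  v^+=-1.8907  a^+=0.0781
step 3: x_pred=-5.7500  r=8.6200  x^+=-3.1295  v^+=-0.6669  a^+=1.0720
step 4: x_pred=-3.0126  r=2.1326  x^+=-2.3643  v^+=1.1096  a^+=1.3179
step 5: x_pred=0.4808  r=-1.5608  x^+=0.0063  v^+=2.7530  a^+=1.1380
step 6: x_pred=4.9757  r=-8.4757  x^+=2.3991  v^+=3.2504  a^+=0.1607
step 7: x_pred=7.1071  r=-11.7371  x^+=3.5390  v^+=1.9579  a^+=-1.1927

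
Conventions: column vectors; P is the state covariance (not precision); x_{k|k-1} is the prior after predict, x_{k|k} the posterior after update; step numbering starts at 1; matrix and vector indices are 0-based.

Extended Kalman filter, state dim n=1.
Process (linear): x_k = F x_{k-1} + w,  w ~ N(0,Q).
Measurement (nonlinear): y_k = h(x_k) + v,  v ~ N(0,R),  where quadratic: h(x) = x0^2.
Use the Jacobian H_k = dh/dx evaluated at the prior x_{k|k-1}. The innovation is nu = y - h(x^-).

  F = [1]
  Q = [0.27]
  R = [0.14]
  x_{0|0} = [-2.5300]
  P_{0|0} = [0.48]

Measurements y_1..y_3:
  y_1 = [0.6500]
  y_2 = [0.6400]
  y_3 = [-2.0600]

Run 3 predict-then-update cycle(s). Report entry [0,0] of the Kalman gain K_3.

step 1: x^-=[-2.5300]  P^-=[0.7500]  H_jac=[-5.0600]  S=[19.3427]  K=[-0.1962]  nu=[-5.7509]  x^+=[-1.4017]  P^+=[0.0054]
step 2: x^-=[-1.4017]  P^-=[0.2754]  H_jac=[-2.8034]  S=[2.3046]  K=[-0.3350]  nu=[-1.3247]  x^+=[-0.9578]  P^+=[0.0167]
step 3: x^-=[-0.9578]  P^-=[0.2867]  H_jac=[-1.9157]  S=[1.1923]  K=[-0.4607]  nu=[-2.9775]  x^+=[0.4139]  P^+=[0.0337]

K[0,0] = -0.4607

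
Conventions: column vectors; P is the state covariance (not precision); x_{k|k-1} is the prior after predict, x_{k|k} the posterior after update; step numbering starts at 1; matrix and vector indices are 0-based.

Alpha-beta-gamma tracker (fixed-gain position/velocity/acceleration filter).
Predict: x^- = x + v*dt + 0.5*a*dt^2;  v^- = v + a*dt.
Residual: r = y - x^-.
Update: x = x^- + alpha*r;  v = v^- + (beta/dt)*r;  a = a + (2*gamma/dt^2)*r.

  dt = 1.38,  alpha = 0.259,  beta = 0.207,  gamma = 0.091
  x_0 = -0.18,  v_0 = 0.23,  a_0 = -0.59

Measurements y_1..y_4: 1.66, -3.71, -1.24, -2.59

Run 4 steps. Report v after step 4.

v_post = -1.9041

step 1: x_pred=-0.4244  r=2.0844  x^+=0.1155  v^+=-0.2715  a^+=-0.3908
step 2: x_pred=-0.6314  r=-3.0786  x^+=-1.4287  v^+=-1.2726  a^+=-0.6850
step 3: x_pred=-3.8373  r=2.5973  x^+=-3.1646  v^+=-1.8284  a^+=-0.4368
step 4: x_pred=-6.1036  r=3.5136  x^+=-5.1936  v^+=-1.9041  a^+=-0.1010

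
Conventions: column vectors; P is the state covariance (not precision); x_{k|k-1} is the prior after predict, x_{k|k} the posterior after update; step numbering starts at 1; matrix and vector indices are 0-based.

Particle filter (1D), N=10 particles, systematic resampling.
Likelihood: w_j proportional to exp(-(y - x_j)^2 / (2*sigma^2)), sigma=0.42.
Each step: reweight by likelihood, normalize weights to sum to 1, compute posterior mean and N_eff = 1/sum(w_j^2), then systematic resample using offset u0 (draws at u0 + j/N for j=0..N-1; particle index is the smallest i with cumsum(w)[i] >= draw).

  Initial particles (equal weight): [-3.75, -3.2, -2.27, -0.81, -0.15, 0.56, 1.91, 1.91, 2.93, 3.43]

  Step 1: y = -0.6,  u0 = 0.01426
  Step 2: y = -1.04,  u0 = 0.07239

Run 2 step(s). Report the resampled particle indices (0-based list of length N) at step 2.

resampled_idx = [0, 1, 1, 2, 3, 3, 4, 5, 5, 8]

step 1: w=[0.0000, 0.0000, 0.0003, 0.6011, 0.3837, 0.0150, 0.0000, 0.0000, 0.0000, 0.0000]  mean=-0.5366  Neff=1.9658  idx=[3, 3, 3, 3, 3, 3, 4, 4, 4, 4]
step 2: w=[0.1540, 0.1540, 0.1540, 0.1540, 0.1540, 0.1540, 0.0190, 0.0190, 0.0190, 0.0190]  mean=-0.7600  Neff=6.9545  idx=[0, 1, 1, 2, 3, 3, 4, 5, 5, 8]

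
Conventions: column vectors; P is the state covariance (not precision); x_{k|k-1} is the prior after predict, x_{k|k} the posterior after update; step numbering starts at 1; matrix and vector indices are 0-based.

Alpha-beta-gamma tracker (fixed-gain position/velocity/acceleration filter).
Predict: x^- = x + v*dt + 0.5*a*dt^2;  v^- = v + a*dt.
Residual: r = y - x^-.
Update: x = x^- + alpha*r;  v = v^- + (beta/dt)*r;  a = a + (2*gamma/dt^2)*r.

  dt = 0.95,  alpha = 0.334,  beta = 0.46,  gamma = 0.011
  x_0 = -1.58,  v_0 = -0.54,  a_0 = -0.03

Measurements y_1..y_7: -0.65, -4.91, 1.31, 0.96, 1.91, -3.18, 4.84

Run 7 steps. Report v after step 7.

step 1: x_pred=-2.1065  r=1.4565  x^+=-1.6201  v^+=0.1368  a^+=0.0055
step 2: x_pred=-1.4876  r=-3.4224  x^+=-2.6307  v^+=-1.5151  a^+=-0.0779
step 3: x_pred=-4.1053  r=5.4153  x^+=-2.2966  v^+=1.0330  a^+=0.0541
step 4: x_pred=-1.2908  r=2.2508  x^+=-0.5391  v^+=2.1742  a^+=0.1090
step 5: x_pred=1.5756  r=0.3344  x^+=1.6873  v^+=2.4396  a^+=0.1171
step 6: x_pred=4.0578  r=-7.2378  x^+=1.6404  v^+=-0.9537  a^+=-0.0593
step 7: x_pred=0.7076  r=4.1324  x^+=2.0878  v^+=0.9909  a^+=0.0414

v_post = 0.9909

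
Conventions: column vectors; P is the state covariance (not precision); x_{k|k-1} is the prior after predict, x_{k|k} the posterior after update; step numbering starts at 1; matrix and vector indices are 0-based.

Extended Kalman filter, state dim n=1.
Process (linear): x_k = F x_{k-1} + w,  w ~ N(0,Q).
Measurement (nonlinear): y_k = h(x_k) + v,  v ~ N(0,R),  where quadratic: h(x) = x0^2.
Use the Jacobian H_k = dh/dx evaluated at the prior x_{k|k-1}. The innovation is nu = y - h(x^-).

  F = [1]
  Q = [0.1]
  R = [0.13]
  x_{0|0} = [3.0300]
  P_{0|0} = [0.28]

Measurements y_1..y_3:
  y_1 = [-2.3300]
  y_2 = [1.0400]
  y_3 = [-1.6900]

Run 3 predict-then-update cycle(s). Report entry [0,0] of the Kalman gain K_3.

step 1: x^-=[3.0300]  P^-=[0.3800]  H_jac=[6.0600]  S=[14.0850]  K=[0.1635]  nu=[-11.5109]  x^+=[1.1480]  P^+=[0.0035]
step 2: x^-=[1.1480]  P^-=[0.1035]  H_jac=[2.2961]  S=[0.6757]  K=[0.3517]  nu=[-0.2780]  x^+=[1.0503]  P^+=[0.0199]
step 3: x^-=[1.0503]  P^-=[0.1199]  H_jac=[2.1005]  S=[0.6591]  K=[0.3822]  nu=[-2.7930]  x^+=[-0.0172]  P^+=[0.0237]

K[0,0] = 0.3822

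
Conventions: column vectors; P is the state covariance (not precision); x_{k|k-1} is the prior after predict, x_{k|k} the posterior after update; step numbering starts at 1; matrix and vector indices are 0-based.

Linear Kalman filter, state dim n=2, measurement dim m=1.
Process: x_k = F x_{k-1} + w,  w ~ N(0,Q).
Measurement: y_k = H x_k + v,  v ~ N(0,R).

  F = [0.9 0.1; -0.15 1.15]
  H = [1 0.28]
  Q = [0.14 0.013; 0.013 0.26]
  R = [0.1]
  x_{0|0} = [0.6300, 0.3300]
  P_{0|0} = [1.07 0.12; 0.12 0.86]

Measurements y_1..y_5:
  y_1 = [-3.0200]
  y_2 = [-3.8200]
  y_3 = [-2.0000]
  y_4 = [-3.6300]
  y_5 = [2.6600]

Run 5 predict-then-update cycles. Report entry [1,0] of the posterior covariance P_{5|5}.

P_post[1,0] = -0.4269

step 1: x^-=[0.6000, 0.2850]  P^-=[1.0369 0.0898; 0.0898 1.3800]  S=[1.2954]  K=[0.8199; 0.3676]  nu=[-3.6998]  x^+=[-2.4333, -1.0752]  P^+=[0.1662 -0.3006; -0.3006 1.2049]
step 2: x^-=[-2.2975, -0.8715]  P^-=[0.2325 -0.1775; -0.1775 1.9610]  S=[0.3869]  K=[0.4726; 0.9605]  nu=[-1.2785]  x^+=[-2.9017, -2.0994]  P^+=[0.1461 -0.3531; -0.3531 1.6041]
step 3: x^-=[-2.8215, -1.9791]  P^-=[0.2108 -0.1824; -0.1824 2.5065]  S=[0.4052]  K=[0.3943; 1.2818]  nu=[1.3756]  x^+=[-2.2791, -0.2158]  P^+=[0.1478 -0.3872; -0.3872 1.8407]
step 4: x^-=[-2.0727, 0.0937]  P^-=[0.2085 -0.1902; -0.1902 2.8312]  S=[0.4239]  K=[0.3661; 1.4213]  nu=[-1.5835]  x^+=[-2.6525, -2.1570]  P^+=[0.1516 -0.4108; -0.4108 1.9749]
step 5: x^-=[-2.6029, -2.0826]  P^-=[0.2086 -0.1994; -0.1994 3.0169]  S=[0.4335]  K=[0.3525; 1.4887]  nu=[5.8461]  x^+=[-0.5423, 6.6203]  P^+=[0.1548 -0.4269; -0.4269 2.0562]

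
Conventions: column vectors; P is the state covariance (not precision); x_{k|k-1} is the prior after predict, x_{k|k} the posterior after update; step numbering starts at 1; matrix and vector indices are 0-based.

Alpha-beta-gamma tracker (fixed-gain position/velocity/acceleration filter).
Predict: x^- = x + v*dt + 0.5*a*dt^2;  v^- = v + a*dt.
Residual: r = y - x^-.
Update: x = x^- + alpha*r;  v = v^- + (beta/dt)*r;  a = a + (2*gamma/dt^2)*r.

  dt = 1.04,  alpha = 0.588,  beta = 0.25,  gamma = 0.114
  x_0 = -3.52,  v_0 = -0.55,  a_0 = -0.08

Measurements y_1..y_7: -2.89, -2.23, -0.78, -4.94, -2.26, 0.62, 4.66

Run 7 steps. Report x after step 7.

x_post = 2.9598

step 1: x_pred=-4.1353  r=1.2453  x^+=-3.4030  v^+=-0.3339  a^+=0.1825
step 2: x_pred=-3.6516  r=1.4216  x^+=-2.8157  v^+=0.1977  a^+=0.4822
step 3: x_pred=-2.3494  r=1.5694  x^+=-1.4266  v^+=1.0764  a^+=0.8130
step 4: x_pred=0.1325  r=-5.0725  x^+=-2.8501  v^+=0.7025  a^+=-0.2563
step 5: x_pred=-2.2581  r=-0.0019  x^+=-2.2592  v^+=0.4355  a^+=-0.2567
step 6: x_pred=-1.9451  r=2.5651  x^+=-0.4368  v^+=0.7852  a^+=0.2840
step 7: x_pred=0.5334  r=4.1266  x^+=2.9598  v^+=2.0725  a^+=1.1539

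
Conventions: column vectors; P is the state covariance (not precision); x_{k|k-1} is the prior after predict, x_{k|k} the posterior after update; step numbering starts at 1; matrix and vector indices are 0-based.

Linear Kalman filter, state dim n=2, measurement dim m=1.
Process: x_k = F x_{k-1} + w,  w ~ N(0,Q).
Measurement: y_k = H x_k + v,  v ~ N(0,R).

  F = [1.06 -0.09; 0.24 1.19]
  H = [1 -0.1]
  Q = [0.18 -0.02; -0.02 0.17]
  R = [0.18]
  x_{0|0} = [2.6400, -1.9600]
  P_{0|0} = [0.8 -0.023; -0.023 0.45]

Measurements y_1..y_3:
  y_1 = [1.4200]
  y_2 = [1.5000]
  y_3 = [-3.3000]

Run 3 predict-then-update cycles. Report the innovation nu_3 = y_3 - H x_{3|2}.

step 1: x^-=[2.9748, -1.6988]  P^-=[1.0869 0.1068; 0.1068 0.8402]  S=[1.2540]  K=[0.8583; 0.0182]  nu=[-1.7247]  x^+=[1.4946, -1.7301]  P^+=[0.1632 0.0872; 0.0872 0.8398]
step 2: x^-=[1.7399, -1.7002]  P^-=[0.3535 0.0398; 0.0398 1.4184]  S=[0.5398]  K=[0.6476; -0.1891]  nu=[-0.4100]  x^+=[1.4744, -1.6226]  P^+=[0.1272 0.1059; 0.1059 1.3991]
step 3: x^-=[1.7090, -1.5771]  P^-=[0.3140 -0.0062; -0.0062 2.2191]  S=[0.5174]  K=[0.6080; -0.4409]  nu=[-5.1667]  x^+=[-1.4326, 0.7010]  P^+=[0.1227 0.1325; 0.1325 2.1185]

innov = [-5.1667]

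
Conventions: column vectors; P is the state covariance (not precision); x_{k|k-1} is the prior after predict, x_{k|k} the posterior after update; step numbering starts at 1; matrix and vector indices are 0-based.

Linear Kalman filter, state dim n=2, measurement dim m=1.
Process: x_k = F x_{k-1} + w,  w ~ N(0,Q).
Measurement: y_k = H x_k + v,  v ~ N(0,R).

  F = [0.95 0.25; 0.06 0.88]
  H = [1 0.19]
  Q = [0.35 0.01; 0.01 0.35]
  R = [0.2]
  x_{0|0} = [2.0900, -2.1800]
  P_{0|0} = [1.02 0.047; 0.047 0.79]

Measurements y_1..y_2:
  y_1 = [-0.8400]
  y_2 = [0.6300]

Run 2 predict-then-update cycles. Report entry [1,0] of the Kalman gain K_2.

K[1,0] = 0.3811

step 1: x^-=[1.4405, -1.7930]  P^-=[1.3422 0.2819; 0.2819 0.9704]  S=[1.6844]  K=[0.8287; 0.2768]  nu=[-1.9398]  x^+=[-0.1670, -2.3300]  P^+=[0.1856 -0.1045; -0.1045 0.8413]
step 2: x^-=[-0.7411, -2.0604]  P^-=[0.5204 0.1168; 0.1168 0.9912]  S=[0.8006]  K=[0.6778; 0.3811]  nu=[1.7626]  x^+=[0.4535, -1.3888]  P^+=[0.1527 -0.0900; -0.0900 0.8749]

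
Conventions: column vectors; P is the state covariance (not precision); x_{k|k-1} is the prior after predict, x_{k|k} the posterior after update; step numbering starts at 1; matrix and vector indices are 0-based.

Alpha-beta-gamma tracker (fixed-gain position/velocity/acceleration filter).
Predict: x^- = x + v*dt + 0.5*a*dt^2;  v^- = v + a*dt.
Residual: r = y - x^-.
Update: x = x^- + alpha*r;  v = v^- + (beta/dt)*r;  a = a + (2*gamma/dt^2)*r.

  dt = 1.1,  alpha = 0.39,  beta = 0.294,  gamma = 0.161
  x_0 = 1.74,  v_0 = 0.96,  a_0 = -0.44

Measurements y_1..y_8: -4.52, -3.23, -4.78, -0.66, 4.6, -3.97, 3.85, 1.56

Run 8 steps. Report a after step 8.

a_post = -3.5249

step 1: x_pred=2.5298  r=-7.0498  x^+=-0.2196  v^+=-1.4082  a^+=-2.3161
step 2: x_pred=-3.1699  r=-0.0601  x^+=-3.1933  v^+=-3.9720  a^+=-2.3321
step 3: x_pred=-8.9734  r=4.1934  x^+=-7.3380  v^+=-5.4164  a^+=-1.2161
step 4: x_pred=-14.0318  r=13.3718  x^+=-8.8168  v^+=-3.1803  a^+=2.3423
step 5: x_pred=-10.8980  r=15.4980  x^+=-4.8538  v^+=3.5385  a^+=6.4666
step 6: x_pred=2.9508  r=-6.9208  x^+=0.2517  v^+=8.8020  a^+=4.6248
step 7: x_pred=12.7319  r=-8.8819  x^+=9.2679  v^+=11.5154  a^+=2.2612
step 8: x_pred=23.3029  r=-21.7429  x^+=14.8232  v^+=8.1915  a^+=-3.5249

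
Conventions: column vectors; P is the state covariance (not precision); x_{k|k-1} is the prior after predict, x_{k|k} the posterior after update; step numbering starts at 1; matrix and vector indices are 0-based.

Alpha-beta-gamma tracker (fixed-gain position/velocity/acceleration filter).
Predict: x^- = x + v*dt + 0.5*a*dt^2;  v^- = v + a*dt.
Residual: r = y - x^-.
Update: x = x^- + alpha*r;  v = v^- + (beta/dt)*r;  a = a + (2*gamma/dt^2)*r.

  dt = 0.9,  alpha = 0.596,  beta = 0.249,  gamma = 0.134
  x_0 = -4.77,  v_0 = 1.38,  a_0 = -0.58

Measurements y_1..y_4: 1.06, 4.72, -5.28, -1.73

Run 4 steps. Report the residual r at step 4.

step 1: x_pred=-3.7629  r=4.8229  x^+=-0.8885  v^+=2.1923  a^+=1.0157
step 2: x_pred=1.4960  r=3.2240  x^+=3.4175  v^+=3.9985  a^+=2.0824
step 3: x_pred=7.8595  r=-13.1395  x^+=0.0284  v^+=2.2374  a^+=-2.2650
step 4: x_pred=1.1247  r=-2.8547  x^+=-0.5767  v^+=-0.5909  a^+=-3.2095

resid = -2.8547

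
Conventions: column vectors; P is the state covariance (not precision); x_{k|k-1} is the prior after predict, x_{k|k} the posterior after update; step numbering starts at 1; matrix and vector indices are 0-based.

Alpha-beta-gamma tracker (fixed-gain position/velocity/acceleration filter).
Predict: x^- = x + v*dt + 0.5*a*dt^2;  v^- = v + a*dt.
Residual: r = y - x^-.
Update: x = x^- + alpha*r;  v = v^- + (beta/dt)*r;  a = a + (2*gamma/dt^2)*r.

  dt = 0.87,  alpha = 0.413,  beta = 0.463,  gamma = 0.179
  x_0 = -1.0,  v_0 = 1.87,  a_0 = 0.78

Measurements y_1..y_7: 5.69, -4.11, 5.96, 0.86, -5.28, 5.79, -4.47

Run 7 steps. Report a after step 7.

a_post = 3.6243

step 1: x_pred=0.9221  r=4.7679  x^+=2.8912  v^+=5.0860  a^+=3.0351
step 2: x_pred=8.4647  r=-12.5747  x^+=3.2714  v^+=1.0345  a^+=-2.9125
step 3: x_pred=3.0692  r=2.8908  x^+=4.2631  v^+=0.0391  a^+=-1.5452
step 4: x_pred=3.7123  r=-2.8523  x^+=2.5343  v^+=-2.8231  a^+=-2.8943
step 5: x_pred=-1.0171  r=-4.2629  x^+=-2.7777  v^+=-7.6098  a^+=-4.9105
step 6: x_pred=-11.2566  r=17.0466  x^+=-4.2163  v^+=-2.8100  a^+=3.1522
step 7: x_pred=-5.4681  r=0.9981  x^+=-5.0559  v^+=0.4636  a^+=3.6243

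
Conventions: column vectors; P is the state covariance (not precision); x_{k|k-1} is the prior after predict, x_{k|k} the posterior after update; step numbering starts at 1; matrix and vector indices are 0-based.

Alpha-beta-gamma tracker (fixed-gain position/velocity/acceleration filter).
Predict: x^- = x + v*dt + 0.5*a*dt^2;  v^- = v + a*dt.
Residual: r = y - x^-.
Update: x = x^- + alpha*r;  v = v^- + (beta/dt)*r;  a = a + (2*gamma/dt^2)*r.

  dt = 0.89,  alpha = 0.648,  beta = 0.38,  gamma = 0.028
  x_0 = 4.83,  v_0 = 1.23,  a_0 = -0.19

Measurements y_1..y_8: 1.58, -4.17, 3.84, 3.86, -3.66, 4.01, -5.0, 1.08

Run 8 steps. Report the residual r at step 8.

resid = 5.8319

step 1: x_pred=5.8495  r=-4.2695  x^+=3.0828  v^+=-0.7620  a^+=-0.4918
step 2: x_pred=2.2099  r=-6.3799  x^+=-1.9243  v^+=-3.9237  a^+=-0.9429
step 3: x_pred=-5.7898  r=9.6298  x^+=0.4503  v^+=-0.6513  a^+=-0.2621
step 4: x_pred=-0.2331  r=4.0931  x^+=2.4192  v^+=0.8631  a^+=0.0273
step 5: x_pred=3.1982  r=-6.8582  x^+=-1.2459  v^+=-2.0408  a^+=-0.4576
step 6: x_pred=-3.2435  r=7.2535  x^+=1.4568  v^+=0.6489  a^+=0.0552
step 7: x_pred=2.0562  r=-7.0562  x^+=-2.5162  v^+=-2.3147  a^+=-0.4436
step 8: x_pred=-4.7519  r=5.8319  x^+=-0.9728  v^+=-0.2194  a^+=-0.0313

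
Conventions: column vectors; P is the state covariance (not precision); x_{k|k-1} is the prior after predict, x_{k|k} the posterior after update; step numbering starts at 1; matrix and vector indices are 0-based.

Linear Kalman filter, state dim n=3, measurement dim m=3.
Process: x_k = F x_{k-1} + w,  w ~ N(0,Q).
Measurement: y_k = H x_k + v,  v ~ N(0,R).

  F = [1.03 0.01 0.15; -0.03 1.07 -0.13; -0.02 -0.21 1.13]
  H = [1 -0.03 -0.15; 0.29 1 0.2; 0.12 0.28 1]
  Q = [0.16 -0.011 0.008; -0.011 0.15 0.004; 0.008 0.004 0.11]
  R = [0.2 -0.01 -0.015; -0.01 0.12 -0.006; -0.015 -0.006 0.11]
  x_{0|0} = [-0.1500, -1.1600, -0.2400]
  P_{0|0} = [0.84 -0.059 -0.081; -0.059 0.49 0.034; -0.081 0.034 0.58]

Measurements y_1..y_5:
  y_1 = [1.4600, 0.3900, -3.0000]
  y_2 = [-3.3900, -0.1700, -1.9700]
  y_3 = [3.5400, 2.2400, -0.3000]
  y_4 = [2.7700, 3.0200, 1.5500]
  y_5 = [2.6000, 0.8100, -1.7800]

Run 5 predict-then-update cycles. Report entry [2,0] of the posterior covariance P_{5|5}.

P_post[2,0] = 0.0028

step 1: x^-=[-0.2021, -1.2055, -0.0246]  P^-=[1.0381 -0.0914 0.0060; -0.0914 0.7153 -0.1453; 0.0060 -0.1453 0.8596]  S=[1.2605 0.1768 -0.0342; 0.1768 0.8465 0.2323; -0.0342 0.2323 0.9545]  K=[0.8227 0.0417 0.1294; -0.1987 0.8681 -0.1724; -0.0403 -0.2072 0.9077]  nu=[1.6222, 1.6590, -2.6136]  x^+=[0.8636, 0.3629, -2.8061]  P^+=[0.1601 -0.0497 -0.0037; -0.0497 0.1321 -0.0522; -0.0037 -0.0522 0.1167]
step 2: x^-=[0.4723, 0.7272, -3.2644]  P^-=[0.3302 -0.0794 0.0318; -0.0794 0.3210 -0.1064; 0.0318 -0.1064 0.2895]  S=[0.5313 0.0103 -0.0046; 0.0103 0.3954 0.0349; -0.0046 0.0349 0.3721]  K=[0.6177 0.0293 0.1370; -0.1526 0.7160 -0.1391; -0.0065 -0.1631 0.7233]  nu=[-4.3301, -0.3813, 1.0341]  x^+=[-2.0718, 0.9713, -2.4260]  P^+=[0.1203 -0.0388 0.0021; -0.0388 0.1081 -0.0429; 0.0021 -0.0429 0.0924]
step 3: x^-=[-2.4881, 1.4168, -2.9039]  P^-=[0.2895 -0.0652 0.0326; -0.0652 0.2899 -0.0863; 0.0326 -0.0863 0.2528]  S=[0.4888 0.0116 -0.0004; 0.0116 0.3758 0.0417; -0.0004 0.0417 0.3448]  K=[0.5855 0.0337 0.1390; -0.1413 0.6931 -0.1218; -0.0015 -0.1469 0.6922]  nu=[5.6350, 2.1256, 2.5057]  x^+=[1.2313, 1.7888, -1.4902]  P^+=[0.1140 -0.0363 0.0028; -0.0363 0.1039 -0.0402; 0.0028 -0.0402 0.0880]
step 4: x^-=[1.0626, 2.0708, -2.0842]  P^-=[0.2829 -0.0619 0.0322; -0.0619 0.2840 -0.0814; 0.0322 -0.0814 0.2456]  S=[0.4820 0.0126 0.0001; 0.0126 0.3729 0.0442; 0.0001 0.0442 0.3399]  K=[0.5798 0.0354 0.1389; -0.1386 0.6883 -0.1168; -0.0010 -0.1427 0.6853]  nu=[1.4569, 1.0579, 2.9268]  x^+=[2.3513, 2.2552, -0.2306]  P^+=[0.1129 -0.0357 0.0028; -0.0357 0.1029 -0.0394; 0.0028 -0.0394 0.0870]
step 5: x^-=[2.4098, 2.3725, -0.7812]  P^-=[0.2817 -0.0611 0.0320; -0.0611 0.2827 -0.0801; 0.0320 -0.0801 0.2439]  S=[0.4808 0.0129 0.0001; 0.0129 0.3724 0.0449; 0.0001 0.0449 0.3388]  K=[0.5788 0.0359 0.1387; -0.1380 0.6872 -0.1155; -0.0010 -0.1417 0.6837]  nu=[0.1442, -2.1051, -1.9522]  x^+=[2.1469, 1.1314, -1.8180]  P^+=[0.1127 -0.0355 0.0028; -0.0355 0.1027 -0.0392; 0.0028 -0.0392 0.0867]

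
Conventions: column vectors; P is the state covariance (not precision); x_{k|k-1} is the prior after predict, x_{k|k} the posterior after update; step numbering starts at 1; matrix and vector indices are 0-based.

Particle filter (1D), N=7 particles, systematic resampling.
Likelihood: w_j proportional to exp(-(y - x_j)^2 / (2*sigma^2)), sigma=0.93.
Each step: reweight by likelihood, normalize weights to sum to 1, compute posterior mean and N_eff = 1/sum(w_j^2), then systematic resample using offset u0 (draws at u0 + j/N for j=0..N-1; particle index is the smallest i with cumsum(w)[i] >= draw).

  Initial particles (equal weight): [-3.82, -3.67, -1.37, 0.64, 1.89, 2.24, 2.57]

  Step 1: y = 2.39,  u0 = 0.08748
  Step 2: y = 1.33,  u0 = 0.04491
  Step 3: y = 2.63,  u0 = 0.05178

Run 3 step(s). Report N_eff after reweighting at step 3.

step 1: w=[0.0000, 0.0000, 0.0001, 0.0567, 0.2880, 0.3285, 0.3267]  mean=2.1560  Neff=3.3242  idx=[4, 4, 5, 5, 5, 6, 6]
step 2: w=[0.1918, 0.1918, 0.1425, 0.1425, 0.1425, 0.0945, 0.0945]  mean=2.1681  Neff=6.5651  idx=[0, 0, 1, 2, 3, 4, 5]
step 3: w=[0.1228, 0.1228, 0.1228, 0.1544, 0.1544, 0.1544, 0.1682]  mean=2.1665  Neff=6.8917  idx=[0, 1, 2, 3, 4, 5, 6]

N_eff = 6.8917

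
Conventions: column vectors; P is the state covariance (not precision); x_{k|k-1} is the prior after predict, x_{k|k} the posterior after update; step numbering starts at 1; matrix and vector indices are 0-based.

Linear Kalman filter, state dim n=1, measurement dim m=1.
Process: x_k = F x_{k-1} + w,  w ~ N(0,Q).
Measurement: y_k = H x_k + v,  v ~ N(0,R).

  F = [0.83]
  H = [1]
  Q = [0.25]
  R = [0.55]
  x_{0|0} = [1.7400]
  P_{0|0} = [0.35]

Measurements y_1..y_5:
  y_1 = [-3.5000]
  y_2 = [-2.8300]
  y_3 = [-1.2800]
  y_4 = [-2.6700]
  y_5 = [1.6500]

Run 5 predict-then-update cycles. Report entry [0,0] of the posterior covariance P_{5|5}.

step 1: x^-=[1.4442]  P^-=[0.4911]  S=[1.0411]  K=[0.4717]  nu=[-4.9442]  x^+=[-0.8881]  P^+=[0.2594]
step 2: x^-=[-0.7371]  P^-=[0.4287]  S=[0.9787]  K=[0.4380]  nu=[-2.0929]  x^+=[-1.6539]  P^+=[0.2409]
step 3: x^-=[-1.3727]  P^-=[0.4160]  S=[0.9660]  K=[0.4306]  nu=[0.0927]  x^+=[-1.3328]  P^+=[0.2368]
step 4: x^-=[-1.1062]  P^-=[0.4132]  S=[0.9632]  K=[0.4290]  nu=[-1.5638]  x^+=[-1.7770]  P^+=[0.2359]
step 5: x^-=[-1.4749]  P^-=[0.4125]  S=[0.9625]  K=[0.4286]  nu=[3.1249]  x^+=[-0.1356]  P^+=[0.2357]

P_post[0,0] = 0.2357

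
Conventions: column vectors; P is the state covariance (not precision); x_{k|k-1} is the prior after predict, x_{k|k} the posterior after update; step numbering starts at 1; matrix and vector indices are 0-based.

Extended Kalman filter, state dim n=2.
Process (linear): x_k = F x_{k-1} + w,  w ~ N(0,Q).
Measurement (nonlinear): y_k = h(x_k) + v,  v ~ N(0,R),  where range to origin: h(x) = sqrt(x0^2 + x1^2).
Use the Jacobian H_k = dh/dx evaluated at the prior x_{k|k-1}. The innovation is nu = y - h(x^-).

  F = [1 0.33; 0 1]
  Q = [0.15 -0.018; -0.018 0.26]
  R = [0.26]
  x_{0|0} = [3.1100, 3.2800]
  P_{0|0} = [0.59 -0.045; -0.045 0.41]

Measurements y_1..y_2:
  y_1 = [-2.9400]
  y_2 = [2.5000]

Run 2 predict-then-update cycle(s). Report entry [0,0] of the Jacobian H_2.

step 1: x^-=[4.1924, 3.2800]  P^-=[0.7549 0.0723; 0.0723 0.6700]  H_jac=[0.7876 0.6162]  S=[1.0529]  K=[0.6071; 0.4462]  nu=[-8.2630]  x^+=[-0.8237, -0.4070]  P^+=[0.3670 -0.2129; -0.2129 0.4604]
step 2: x^-=[-0.9580, -0.4070]  P^-=[0.4266 -0.0790; -0.0790 0.7204]  H_jac=[-0.9204 -0.3910]  S=[0.6747]  K=[-0.5362; -0.3098]  nu=[1.4592]  x^+=[-1.7404, -0.8590]  P^+=[0.2326 -0.1910; -0.1910 0.6556]

H_jac[0,0] = -0.9204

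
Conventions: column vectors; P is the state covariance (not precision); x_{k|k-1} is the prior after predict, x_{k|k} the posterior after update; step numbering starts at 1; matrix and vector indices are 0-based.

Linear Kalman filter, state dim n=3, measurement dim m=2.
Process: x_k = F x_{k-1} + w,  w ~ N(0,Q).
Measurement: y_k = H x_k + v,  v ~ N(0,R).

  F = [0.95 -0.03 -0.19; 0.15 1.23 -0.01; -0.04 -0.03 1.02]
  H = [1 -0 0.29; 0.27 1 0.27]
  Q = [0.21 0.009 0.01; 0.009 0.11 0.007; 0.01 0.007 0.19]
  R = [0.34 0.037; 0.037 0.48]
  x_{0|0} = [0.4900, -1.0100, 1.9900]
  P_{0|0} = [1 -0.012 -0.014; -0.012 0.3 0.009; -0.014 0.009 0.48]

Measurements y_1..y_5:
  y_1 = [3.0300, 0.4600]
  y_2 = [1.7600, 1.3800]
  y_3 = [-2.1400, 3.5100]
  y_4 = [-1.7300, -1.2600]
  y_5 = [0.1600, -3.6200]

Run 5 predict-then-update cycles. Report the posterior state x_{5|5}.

step 1: x^-=[0.1177, -1.1887, 2.0405]  P^-=[1.1359 0.1258 -0.1343; 0.1258 0.5818 -0.0052; -0.1343 -0.0052 0.6918]  S=[1.4562 0.4754; 0.4754 1.2406]  K=[0.7418 0.0351; -0.0872 0.5286; 0.0083 0.1140]  nu=[2.3206, 1.0660]  x^+=[1.8766, -0.8276, 2.1813]  P^+=[0.3082 0.0120 -0.1886; 0.0120 0.2679 -0.0762; -0.1886 -0.0762 0.6747]
step 2: x^-=[1.3932, -0.7582, 2.1747]  P^-=[0.5793 0.0833 -0.3149; 0.0833 0.5291 -0.1369; -0.3149 -0.1369 0.9128]  S=[0.8135 0.1988; 0.1988 1.0431]  K=[0.5912 0.0356; -0.0703 0.5068; -0.0707 0.0370]  nu=[-0.2638, 1.1749]  x^+=[1.2790, -0.1442, 2.2369]  P^+=[0.2853 0.0392 -0.2861; 0.0392 0.2714 -0.1528; -0.2861 -0.1528 0.9083]
step 3: x^-=[0.7944, -0.0079, 2.2348]  P^-=[0.5998 0.1335 -0.4533; 0.1335 0.5461 -0.2518; -0.4533 -0.2518 1.1685]  S=[0.7752 0.1931; 0.1931 1.0251]  K=[0.5898 0.0578; -0.0492 0.5109; -0.1399 -0.0309]  nu=[-3.5825, 2.7000]  x^+=[-1.1626, 1.5477, 2.6526]  P^+=[0.3136 0.0681 -0.3824; 0.0681 0.2864 -0.2274; -0.3824 -0.2274 1.1507]
step 4: x^-=[-1.6549, 1.7027, 2.7058]  P^-=[0.6664 0.1922 -0.5943; 0.1922 0.5824 -0.3649; -0.5943 -0.3649 1.4332]  S=[0.7822 0.2085; 0.2085 1.0355]  K=[0.6098 0.0816; -0.0290 0.5232; -0.2037 -0.0926]  nu=[-0.8597, -3.2464]  x^+=[-2.4442, 0.0291, 3.1816]  P^+=[0.3478 0.0958 -0.4741; 0.0958 0.3046 -0.2977; -0.4741 -0.2977 1.3840]
step 5: x^-=[-2.9273, -0.3626, 3.3422]  P^-=[0.7364 0.2490 -0.7293; 0.2490 0.6229 -0.4719; -0.7293 -0.4719 1.6879]  S=[0.7954 0.2261; 0.2261 1.0529]  K=[0.6307 0.1028; -0.0116 0.5369; -0.2599 -0.1466]  nu=[2.1181, -3.3694]  x^+=[-1.9379, -2.1963, 3.2855]  P^+=[0.3795 0.1204 -0.5561; 0.1204 0.3221 -0.3603; -0.5561 -0.3603 1.5943]

x_post = [-1.9379, -2.1963, 3.2855]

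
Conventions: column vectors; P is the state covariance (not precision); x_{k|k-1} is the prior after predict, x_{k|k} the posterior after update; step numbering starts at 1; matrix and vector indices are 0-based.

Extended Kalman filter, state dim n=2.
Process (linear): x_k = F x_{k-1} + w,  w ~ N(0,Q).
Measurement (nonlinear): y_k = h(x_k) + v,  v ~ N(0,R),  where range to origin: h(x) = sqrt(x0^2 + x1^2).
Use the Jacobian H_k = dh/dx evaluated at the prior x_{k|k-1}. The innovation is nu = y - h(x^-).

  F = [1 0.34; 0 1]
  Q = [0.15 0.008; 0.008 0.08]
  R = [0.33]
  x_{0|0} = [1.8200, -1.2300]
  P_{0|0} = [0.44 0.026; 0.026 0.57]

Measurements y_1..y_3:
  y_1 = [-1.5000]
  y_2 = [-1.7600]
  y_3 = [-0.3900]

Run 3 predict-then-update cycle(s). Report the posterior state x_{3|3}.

x_post = [0.3653, 0.1340]

step 1: x^-=[1.4018, -1.2300]  P^-=[0.6736 0.2278; 0.2278 0.6500]  H_jac=[0.7517 -0.6595]  S=[0.7675]  K=[0.4639; -0.3355]  nu=[-3.3649]  x^+=[-0.1593, -0.1011]  P^+=[0.5084 0.3473; 0.3473 0.5636]
step 2: x^-=[-0.1937, -0.1011]  P^-=[0.9597 0.5469; 0.5469 0.6436]  H_jac=[-0.8865 -0.4626]  S=[1.6706]  K=[-0.6607; -0.4684]  nu=[-1.9785]  x^+=[1.1135, 0.8257]  P^+=[0.2304 0.0298; 0.0298 0.2770]
step 3: x^-=[1.3942, 0.8257]  P^-=[0.4327 0.1320; 0.1320 0.3570]  H_jac=[0.8604 0.5096]  S=[0.8588]  K=[0.5118; 0.3441]  nu=[-2.0104]  x^+=[0.3653, 0.1340]  P^+=[0.2077 -0.0192; -0.0192 0.2553]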